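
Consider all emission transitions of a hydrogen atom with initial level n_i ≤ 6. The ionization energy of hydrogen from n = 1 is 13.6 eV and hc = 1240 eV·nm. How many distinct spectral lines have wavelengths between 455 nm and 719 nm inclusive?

Enumerate all n_i → n_f pairs with 1 ≤ n_f < n_i ≤ 6 and compute λ = 1240 / [13.6·1·(1/n_f² − 1/n_i²)].
Lines falling in [455, 719] nm: 4→2 (486.3 nm), 3→2 (656.5 nm).

2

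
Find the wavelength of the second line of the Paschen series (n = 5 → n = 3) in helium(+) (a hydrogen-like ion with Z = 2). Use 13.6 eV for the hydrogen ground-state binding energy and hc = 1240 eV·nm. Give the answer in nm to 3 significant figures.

The Paschen series terminates on n_f = 3; the second line has n_i = 3+2 = 5.
ΔE = 54.40 × (1/3² − 1/5²) = 3.868 eV.
λ = 1240 / 3.868 = 321 nm.

321 nm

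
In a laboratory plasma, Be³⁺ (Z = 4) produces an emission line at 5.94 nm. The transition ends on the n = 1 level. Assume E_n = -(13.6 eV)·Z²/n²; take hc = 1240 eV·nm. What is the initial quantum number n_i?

n_i = 5

The photon energy is ΔE = hc/λ = 1240 / 5.94 = 208.8 eV.
With Z = 4, ΔE = 217.6 × (1/n_f² − 1/n_i²), so 1/n_f² − 1/n_i² = 0.9593.
With n_f = 1: 1/n_i² = 1/1 − 0.9593 = 0.04065, so n_i ≈ 4.96.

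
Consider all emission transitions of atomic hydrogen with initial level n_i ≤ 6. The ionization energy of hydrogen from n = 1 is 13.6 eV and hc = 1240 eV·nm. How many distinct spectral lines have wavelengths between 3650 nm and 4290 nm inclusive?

1

Enumerate all n_i → n_f pairs with 1 ≤ n_f < n_i ≤ 6 and compute λ = 1240 / [13.6·1·(1/n_f² − 1/n_i²)].
Lines falling in [3650, 4290] nm: 5→4 (4052 nm).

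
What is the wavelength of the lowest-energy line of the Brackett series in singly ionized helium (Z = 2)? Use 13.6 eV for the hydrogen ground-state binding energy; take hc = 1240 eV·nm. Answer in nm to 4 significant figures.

1013 nm

The Brackett series terminates on n_f = 4; the first line has n_i = 4+1 = 5.
ΔE = 54.40 × (1/4² − 1/5²) = 1.224 eV.
λ = 1240 / 1.224 = 1013 nm.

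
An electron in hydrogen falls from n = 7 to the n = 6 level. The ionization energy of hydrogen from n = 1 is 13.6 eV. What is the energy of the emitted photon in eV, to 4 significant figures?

E_7 = −13.60/49 = −0.2776 eV and E_6 = −13.60/36 = −0.3778 eV.
The photon energy is |E_7 − E_6| = 0.1002 eV.

0.1002 eV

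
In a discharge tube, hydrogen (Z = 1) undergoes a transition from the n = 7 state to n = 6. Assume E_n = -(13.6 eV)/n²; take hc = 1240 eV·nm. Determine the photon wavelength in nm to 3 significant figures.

ΔE = 13.60 × (1/6² − 1/7²) = 13.60 × 0.007370 = 0.1002 eV.
λ = hc/ΔE = 1240 / 0.1002 = 12400 nm.

12400 nm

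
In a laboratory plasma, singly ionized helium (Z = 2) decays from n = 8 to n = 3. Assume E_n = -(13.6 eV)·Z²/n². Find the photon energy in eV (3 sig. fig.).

5.19 eV

The Bohr energies scale as Z², so for Z = 2: E_n = −54.40/n² eV.
E_8 = −54.40/64 = −0.8500 eV and E_3 = −54.40/9 = −6.044 eV.
The photon energy is |E_8 − E_3| = 5.19 eV.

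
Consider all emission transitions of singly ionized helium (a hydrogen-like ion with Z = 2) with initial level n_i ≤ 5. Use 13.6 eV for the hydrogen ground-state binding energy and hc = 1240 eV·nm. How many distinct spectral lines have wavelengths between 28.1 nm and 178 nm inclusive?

Enumerate all n_i → n_f pairs with 1 ≤ n_f < n_i ≤ 5 and compute λ = 1240 / [13.6·4·(1/n_f² − 1/n_i²)].
Lines falling in [28.1, 178] nm: 2→1 (30.39 nm), 5→2 (108.5 nm), 4→2 (121.6 nm), 3→2 (164.1 nm).

4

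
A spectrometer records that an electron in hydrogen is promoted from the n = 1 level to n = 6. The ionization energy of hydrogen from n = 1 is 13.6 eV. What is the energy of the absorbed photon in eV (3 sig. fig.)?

13.2 eV

E_6 = −13.60/36 = −0.3778 eV and E_1 = −13.60/1 = −13.60 eV.
The photon energy is |E_6 − E_1| = 13.2 eV.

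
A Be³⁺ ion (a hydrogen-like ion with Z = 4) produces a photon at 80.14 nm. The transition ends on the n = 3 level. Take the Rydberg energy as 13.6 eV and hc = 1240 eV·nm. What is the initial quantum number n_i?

n_i = 5

The photon energy is ΔE = hc/λ = 1240 / 80.14 = 15.47 eV.
With Z = 4, ΔE = 217.6 × (1/n_f² − 1/n_i²), so 1/n_f² − 1/n_i² = 0.07111.
With n_f = 3: 1/n_i² = 1/9 − 0.07111 = 0.04000, so n_i ≈ 5.00.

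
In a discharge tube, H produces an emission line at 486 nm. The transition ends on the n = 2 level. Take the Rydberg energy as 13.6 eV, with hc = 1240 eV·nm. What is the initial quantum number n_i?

n_i = 4

The photon energy is ΔE = hc/λ = 1240 / 486 = 2.551 eV.
With Z = 1, ΔE = 13.60 × (1/n_f² − 1/n_i²), so 1/n_f² − 1/n_i² = 0.1876.
With n_f = 2: 1/n_i² = 1/4 − 0.1876 = 0.06239, so n_i ≈ 4.00.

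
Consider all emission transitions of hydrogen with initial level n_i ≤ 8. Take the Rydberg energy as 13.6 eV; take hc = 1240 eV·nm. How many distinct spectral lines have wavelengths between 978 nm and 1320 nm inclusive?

Enumerate all n_i → n_f pairs with 1 ≤ n_f < n_i ≤ 8 and compute λ = 1240 / [13.6·1·(1/n_f² − 1/n_i²)].
Lines falling in [978, 1320] nm: 7→3 (1005 nm), 6→3 (1094 nm), 5→3 (1282 nm).

3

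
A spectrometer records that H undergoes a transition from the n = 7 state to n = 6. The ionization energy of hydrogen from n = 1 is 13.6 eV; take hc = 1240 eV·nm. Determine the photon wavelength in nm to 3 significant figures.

12400 nm

ΔE = 13.60 × (1/6² − 1/7²) = 13.60 × 0.007370 = 0.1002 eV.
λ = hc/ΔE = 1240 / 0.1002 = 12400 nm.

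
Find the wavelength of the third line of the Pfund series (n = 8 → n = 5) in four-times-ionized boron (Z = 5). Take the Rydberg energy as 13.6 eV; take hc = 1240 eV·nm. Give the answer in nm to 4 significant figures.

149.6 nm

The Pfund series terminates on n_f = 5; the third line has n_i = 5+3 = 8.
ΔE = 340.0 × (1/5² − 1/8²) = 8.288 eV.
λ = 1240 / 8.288 = 149.6 nm.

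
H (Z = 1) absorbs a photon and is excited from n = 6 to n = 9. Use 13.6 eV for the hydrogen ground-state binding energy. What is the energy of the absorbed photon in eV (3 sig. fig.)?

E_9 = −13.60/81 = −0.1679 eV and E_6 = −13.60/36 = −0.3778 eV.
The photon energy is |E_9 − E_6| = 0.210 eV.

0.210 eV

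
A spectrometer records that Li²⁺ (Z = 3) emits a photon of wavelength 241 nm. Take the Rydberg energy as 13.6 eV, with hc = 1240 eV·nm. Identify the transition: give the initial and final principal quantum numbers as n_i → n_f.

The photon energy is ΔE = hc/λ = 1240 / 241 = 5.145 eV.
With Z = 3, ΔE = 122.4 × (1/n_f² − 1/n_i²), so 1/n_f² − 1/n_i² = 0.04204.
Trying n_f = 4 gives 1/n_i² = 0.02046, i.e. n_i ≈ 7; this pair matches.

n_i = 7, n_f = 4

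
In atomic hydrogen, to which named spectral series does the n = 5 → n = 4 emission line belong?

Brackett

The series is set by the lower level: n_f = 4 is the Brackett series.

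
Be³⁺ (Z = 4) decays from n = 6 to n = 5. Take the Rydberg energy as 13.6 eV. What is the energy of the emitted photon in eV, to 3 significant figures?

The Bohr energies scale as Z², so for Z = 4: E_n = −217.6/n² eV.
E_6 = −217.6/36 = −6.044 eV and E_5 = −217.6/25 = −8.704 eV.
The photon energy is |E_6 − E_5| = 2.66 eV.

2.66 eV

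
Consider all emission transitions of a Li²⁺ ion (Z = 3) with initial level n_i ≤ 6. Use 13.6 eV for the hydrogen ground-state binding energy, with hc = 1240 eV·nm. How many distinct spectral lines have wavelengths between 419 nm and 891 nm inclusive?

2

Enumerate all n_i → n_f pairs with 1 ≤ n_f < n_i ≤ 6 and compute λ = 1240 / [13.6·9·(1/n_f² − 1/n_i²)].
Lines falling in [419, 891] nm: 5→4 (450.3 nm), 6→5 (828.9 nm).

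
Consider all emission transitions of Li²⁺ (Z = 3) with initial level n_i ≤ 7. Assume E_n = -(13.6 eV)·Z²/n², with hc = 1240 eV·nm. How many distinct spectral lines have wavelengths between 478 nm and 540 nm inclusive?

Enumerate all n_i → n_f pairs with 1 ≤ n_f < n_i ≤ 7 and compute λ = 1240 / [13.6·9·(1/n_f² − 1/n_i²)].
Lines falling in [478, 540] nm: 7→5 (517.1 nm).

1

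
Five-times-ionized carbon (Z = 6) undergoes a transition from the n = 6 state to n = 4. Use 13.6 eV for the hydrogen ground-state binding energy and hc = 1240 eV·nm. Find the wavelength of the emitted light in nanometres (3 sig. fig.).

72.9 nm

For Z = 6 the level energies scale as Z², so the effective Rydberg energy is 13.6 × 36 = 489.6 eV.
ΔE = 489.6 × (1/4² − 1/6²) = 489.6 × 0.03472 = 17.00 eV.
λ = hc/ΔE = 1240 / 17.00 = 72.9 nm.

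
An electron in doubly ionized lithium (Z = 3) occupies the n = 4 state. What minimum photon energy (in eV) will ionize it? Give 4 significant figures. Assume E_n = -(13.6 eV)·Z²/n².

7.650 eV

E_n = −13.6 Z²/n² = −122.4/n² eV for Z = 3.
E_4 = −122.4/16 = −7.650 eV, so ionization (to E = 0) requires 7.650 eV.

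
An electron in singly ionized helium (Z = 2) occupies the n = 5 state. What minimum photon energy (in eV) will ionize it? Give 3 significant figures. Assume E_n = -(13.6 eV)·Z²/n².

2.18 eV

E_n = −13.6 Z²/n² = −54.40/n² eV for Z = 2.
E_5 = −54.40/25 = −2.18 eV, so ionization (to E = 0) requires 2.18 eV.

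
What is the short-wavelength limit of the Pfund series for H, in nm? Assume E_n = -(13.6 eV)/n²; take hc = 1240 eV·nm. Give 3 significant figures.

The Pfund series has lower level n_f = 5; the series limit corresponds to n_i → ∞.
ΔE_max = 13.6 × 1 / 5² = 0.5440 eV.
λ_min = 1240 / 0.5440 = 2280 nm.

2280 nm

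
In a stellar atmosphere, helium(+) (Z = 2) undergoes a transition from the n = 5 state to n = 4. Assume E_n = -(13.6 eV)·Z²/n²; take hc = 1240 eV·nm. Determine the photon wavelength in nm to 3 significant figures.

For Z = 2 the level energies scale as Z², so the effective Rydberg energy is 13.6 × 4 = 54.40 eV.
ΔE = 54.40 × (1/4² − 1/5²) = 54.40 × 0.02250 = 1.224 eV.
λ = hc/ΔE = 1240 / 1.224 = 1010 nm.

1010 nm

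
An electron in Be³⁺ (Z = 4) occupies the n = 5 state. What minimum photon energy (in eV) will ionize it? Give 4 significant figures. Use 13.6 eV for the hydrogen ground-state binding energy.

E_n = −13.6 Z²/n² = −217.6/n² eV for Z = 4.
E_5 = −217.6/25 = −8.704 eV, so ionization (to E = 0) requires 8.704 eV.

8.704 eV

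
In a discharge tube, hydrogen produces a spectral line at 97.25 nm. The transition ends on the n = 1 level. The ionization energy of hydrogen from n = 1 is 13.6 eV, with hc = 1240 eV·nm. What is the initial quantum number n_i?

n_i = 4

The photon energy is ΔE = hc/λ = 1240 / 97.25 = 12.75 eV.
With Z = 1, ΔE = 13.60 × (1/n_f² − 1/n_i²), so 1/n_f² − 1/n_i² = 0.9375.
With n_f = 1: 1/n_i² = 1/1 − 0.9375 = 0.06245, so n_i ≈ 4.00.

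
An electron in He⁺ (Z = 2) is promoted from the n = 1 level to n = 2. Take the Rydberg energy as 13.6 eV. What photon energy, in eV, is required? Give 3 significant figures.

40.8 eV

The Bohr energies scale as Z², so for Z = 2: E_n = −54.40/n² eV.
E_2 = −54.40/4 = −13.60 eV and E_1 = −54.40/1 = −54.40 eV.
The photon energy is |E_2 − E_1| = 40.8 eV.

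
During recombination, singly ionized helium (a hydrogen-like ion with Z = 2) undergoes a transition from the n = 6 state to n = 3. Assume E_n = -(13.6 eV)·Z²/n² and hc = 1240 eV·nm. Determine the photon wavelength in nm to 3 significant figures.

For Z = 2 the level energies scale as Z², so the effective Rydberg energy is 13.6 × 4 = 54.40 eV.
ΔE = 54.40 × (1/3² − 1/6²) = 54.40 × 0.08333 = 4.533 eV.
λ = hc/ΔE = 1240 / 4.533 = 274 nm.

274 nm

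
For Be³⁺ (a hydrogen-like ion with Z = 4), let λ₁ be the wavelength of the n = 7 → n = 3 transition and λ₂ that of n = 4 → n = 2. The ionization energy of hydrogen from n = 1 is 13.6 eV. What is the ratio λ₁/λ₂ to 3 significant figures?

2.07

λ ∝ 1/ΔE ∝ 1/(1/n_f² − 1/n_i²), and the Z² and hc factors cancel in the ratio.
λ₁/λ₂ = (1/2² − 1/4²)/(1/3² − 1/7²) = 0.1875/0.09070 = 2.07.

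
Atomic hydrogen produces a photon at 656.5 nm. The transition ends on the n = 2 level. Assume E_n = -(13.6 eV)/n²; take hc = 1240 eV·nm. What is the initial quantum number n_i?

The photon energy is ΔE = hc/λ = 1240 / 656.5 = 1.889 eV.
With Z = 1, ΔE = 13.60 × (1/n_f² − 1/n_i²), so 1/n_f² − 1/n_i² = 0.1389.
With n_f = 2: 1/n_i² = 1/4 − 0.1389 = 0.1111, so n_i ≈ 3.00.

n_i = 3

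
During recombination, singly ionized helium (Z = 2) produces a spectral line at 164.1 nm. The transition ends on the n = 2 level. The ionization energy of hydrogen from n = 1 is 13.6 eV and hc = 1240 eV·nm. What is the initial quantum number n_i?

n_i = 3

The photon energy is ΔE = hc/λ = 1240 / 164.1 = 7.556 eV.
With Z = 2, ΔE = 54.40 × (1/n_f² − 1/n_i²), so 1/n_f² − 1/n_i² = 0.1389.
With n_f = 2: 1/n_i² = 1/4 − 0.1389 = 0.1111, so n_i ≈ 3.00.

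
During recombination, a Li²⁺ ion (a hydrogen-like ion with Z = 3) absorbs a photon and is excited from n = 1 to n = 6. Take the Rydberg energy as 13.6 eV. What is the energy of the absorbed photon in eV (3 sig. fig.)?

The Bohr energies scale as Z², so for Z = 3: E_n = −122.4/n² eV.
E_6 = −122.4/36 = −3.400 eV and E_1 = −122.4/1 = −122.4 eV.
The photon energy is |E_6 − E_1| = 119 eV.

119 eV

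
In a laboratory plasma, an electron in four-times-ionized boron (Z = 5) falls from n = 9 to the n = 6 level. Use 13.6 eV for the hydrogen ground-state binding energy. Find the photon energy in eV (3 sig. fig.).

The Bohr energies scale as Z², so for Z = 5: E_n = −340.0/n² eV.
E_9 = −340.0/81 = −4.198 eV and E_6 = −340.0/36 = −9.444 eV.
The photon energy is |E_9 − E_6| = 5.25 eV.

5.25 eV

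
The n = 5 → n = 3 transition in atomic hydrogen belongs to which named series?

Paschen

The series is set by the lower level: n_f = 3 is the Paschen series.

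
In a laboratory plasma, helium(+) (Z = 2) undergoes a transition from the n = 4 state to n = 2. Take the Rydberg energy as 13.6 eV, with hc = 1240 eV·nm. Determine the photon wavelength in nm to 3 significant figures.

For Z = 2 the level energies scale as Z², so the effective Rydberg energy is 13.6 × 4 = 54.40 eV.
ΔE = 54.40 × (1/2² − 1/4²) = 54.40 × 0.1875 = 10.20 eV.
λ = hc/ΔE = 1240 / 10.20 = 122 nm.

122 nm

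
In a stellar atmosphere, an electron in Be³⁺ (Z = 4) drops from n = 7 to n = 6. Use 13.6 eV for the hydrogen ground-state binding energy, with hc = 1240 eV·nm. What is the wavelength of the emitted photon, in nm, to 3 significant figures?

773 nm

For Z = 4 the level energies scale as Z², so the effective Rydberg energy is 13.6 × 16 = 217.6 eV.
ΔE = 217.6 × (1/6² − 1/7²) = 217.6 × 0.007370 = 1.604 eV.
λ = hc/ΔE = 1240 / 1.604 = 773 nm.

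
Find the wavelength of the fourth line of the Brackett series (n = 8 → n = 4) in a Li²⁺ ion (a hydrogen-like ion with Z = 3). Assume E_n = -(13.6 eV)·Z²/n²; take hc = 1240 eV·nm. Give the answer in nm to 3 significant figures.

216 nm

The Brackett series terminates on n_f = 4; the fourth line has n_i = 4+4 = 8.
ΔE = 122.4 × (1/4² − 1/8²) = 5.738 eV.
λ = 1240 / 5.738 = 216 nm.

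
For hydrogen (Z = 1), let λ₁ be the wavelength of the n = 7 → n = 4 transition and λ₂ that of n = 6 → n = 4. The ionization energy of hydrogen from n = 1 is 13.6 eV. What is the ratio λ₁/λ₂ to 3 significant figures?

0.825

λ ∝ 1/ΔE ∝ 1/(1/n_f² − 1/n_i²), and the Z² and hc factors cancel in the ratio.
λ₁/λ₂ = (1/4² − 1/6²)/(1/4² − 1/7²) = 0.03472/0.04209 = 0.825.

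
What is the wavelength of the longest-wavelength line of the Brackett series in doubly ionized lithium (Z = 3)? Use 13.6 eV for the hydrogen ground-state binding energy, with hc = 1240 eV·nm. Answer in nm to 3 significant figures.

450 nm

The Brackett series terminates on n_f = 4; the first line has n_i = 4+1 = 5.
ΔE = 122.4 × (1/4² − 1/5²) = 2.754 eV.
λ = 1240 / 2.754 = 450 nm.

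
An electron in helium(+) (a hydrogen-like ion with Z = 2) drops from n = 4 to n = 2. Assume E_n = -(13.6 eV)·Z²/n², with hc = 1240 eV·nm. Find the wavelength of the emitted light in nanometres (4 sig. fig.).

For Z = 2 the level energies scale as Z², so the effective Rydberg energy is 13.6 × 4 = 54.40 eV.
ΔE = 54.40 × (1/2² − 1/4²) = 54.40 × 0.1875 = 10.20 eV.
λ = hc/ΔE = 1240 / 10.20 = 121.6 nm.

121.6 nm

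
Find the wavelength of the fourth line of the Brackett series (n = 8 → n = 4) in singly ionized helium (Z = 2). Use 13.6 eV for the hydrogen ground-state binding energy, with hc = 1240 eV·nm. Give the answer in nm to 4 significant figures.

The Brackett series terminates on n_f = 4; the fourth line has n_i = 4+4 = 8.
ΔE = 54.40 × (1/4² − 1/8²) = 2.550 eV.
λ = 1240 / 2.550 = 486.3 nm.

486.3 nm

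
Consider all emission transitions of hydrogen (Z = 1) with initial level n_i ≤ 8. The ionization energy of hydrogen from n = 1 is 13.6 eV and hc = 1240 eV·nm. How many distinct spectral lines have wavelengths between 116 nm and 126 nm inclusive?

Enumerate all n_i → n_f pairs with 1 ≤ n_f < n_i ≤ 8 and compute λ = 1240 / [13.6·1·(1/n_f² − 1/n_i²)].
Lines falling in [116, 126] nm: 2→1 (121.6 nm).

1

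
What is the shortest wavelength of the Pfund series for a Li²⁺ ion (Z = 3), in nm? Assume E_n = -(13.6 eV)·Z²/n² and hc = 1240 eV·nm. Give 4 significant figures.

The Pfund series has lower level n_f = 5; the series limit corresponds to n_i → ∞.
ΔE_max = 13.6 × 9 / 5² = 4.896 eV.
λ_min = 1240 / 4.896 = 253.3 nm.

253.3 nm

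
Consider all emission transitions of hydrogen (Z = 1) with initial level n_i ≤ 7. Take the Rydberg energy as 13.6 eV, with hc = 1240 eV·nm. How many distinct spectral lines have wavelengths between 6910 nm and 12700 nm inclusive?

Enumerate all n_i → n_f pairs with 1 ≤ n_f < n_i ≤ 7 and compute λ = 1240 / [13.6·1·(1/n_f² − 1/n_i²)].
Lines falling in [6910, 12700] nm: 6→5 (7460 nm), 7→6 (12370 nm).

2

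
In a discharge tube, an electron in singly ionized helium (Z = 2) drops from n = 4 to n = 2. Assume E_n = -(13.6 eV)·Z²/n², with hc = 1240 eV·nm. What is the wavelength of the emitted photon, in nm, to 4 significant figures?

For Z = 2 the level energies scale as Z², so the effective Rydberg energy is 13.6 × 4 = 54.40 eV.
ΔE = 54.40 × (1/2² − 1/4²) = 54.40 × 0.1875 = 10.20 eV.
λ = hc/ΔE = 1240 / 10.20 = 121.6 nm.

121.6 nm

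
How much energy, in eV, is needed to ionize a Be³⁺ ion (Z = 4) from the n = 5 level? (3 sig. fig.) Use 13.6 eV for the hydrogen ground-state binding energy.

8.70 eV

E_n = −13.6 Z²/n² = −217.6/n² eV for Z = 4.
E_5 = −217.6/25 = −8.70 eV, so ionization (to E = 0) requires 8.70 eV.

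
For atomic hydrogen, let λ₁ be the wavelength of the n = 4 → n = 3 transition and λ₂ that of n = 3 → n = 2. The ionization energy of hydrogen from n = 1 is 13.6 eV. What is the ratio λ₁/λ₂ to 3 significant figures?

2.86

λ ∝ 1/ΔE ∝ 1/(1/n_f² − 1/n_i²), and the Z² and hc factors cancel in the ratio.
λ₁/λ₂ = (1/2² − 1/3²)/(1/3² − 1/4²) = 0.1389/0.04861 = 2.86.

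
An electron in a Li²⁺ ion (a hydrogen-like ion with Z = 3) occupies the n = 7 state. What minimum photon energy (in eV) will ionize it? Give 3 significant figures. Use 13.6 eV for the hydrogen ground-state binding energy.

2.50 eV

E_n = −13.6 Z²/n² = −122.4/n² eV for Z = 3.
E_7 = −122.4/49 = −2.50 eV, so ionization (to E = 0) requires 2.50 eV.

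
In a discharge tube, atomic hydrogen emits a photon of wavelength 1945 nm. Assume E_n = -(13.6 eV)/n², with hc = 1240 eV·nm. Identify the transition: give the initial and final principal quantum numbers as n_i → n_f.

The photon energy is ΔE = hc/λ = 1240 / 1945 = 0.6375 eV.
With Z = 1, ΔE = 13.60 × (1/n_f² − 1/n_i²), so 1/n_f² − 1/n_i² = 0.04688.
Trying n_f = 4 gives 1/n_i² = 0.01562, i.e. n_i ≈ 8; this pair matches.

n_i = 8, n_f = 4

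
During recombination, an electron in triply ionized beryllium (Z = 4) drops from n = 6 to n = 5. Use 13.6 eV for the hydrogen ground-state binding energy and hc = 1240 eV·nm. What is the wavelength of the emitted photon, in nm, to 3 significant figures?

466 nm

For Z = 4 the level energies scale as Z², so the effective Rydberg energy is 13.6 × 16 = 217.6 eV.
ΔE = 217.6 × (1/5² − 1/6²) = 217.6 × 0.01222 = 2.660 eV.
λ = hc/ΔE = 1240 / 2.660 = 466 nm.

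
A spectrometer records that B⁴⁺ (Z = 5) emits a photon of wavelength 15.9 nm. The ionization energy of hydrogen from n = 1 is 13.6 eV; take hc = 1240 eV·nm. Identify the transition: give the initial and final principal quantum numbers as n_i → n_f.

n_i = 7, n_f = 2

The photon energy is ΔE = hc/λ = 1240 / 15.9 = 77.99 eV.
With Z = 5, ΔE = 340.0 × (1/n_f² − 1/n_i²), so 1/n_f² − 1/n_i² = 0.2294.
Trying n_f = 2 gives 1/n_i² = 0.02063, i.e. n_i ≈ 7; this pair matches.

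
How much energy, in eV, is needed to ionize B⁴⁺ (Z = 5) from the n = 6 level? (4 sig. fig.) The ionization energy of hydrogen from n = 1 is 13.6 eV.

9.444 eV

E_n = −13.6 Z²/n² = −340.0/n² eV for Z = 5.
E_6 = −340.0/36 = −9.444 eV, so ionization (to E = 0) requires 9.444 eV.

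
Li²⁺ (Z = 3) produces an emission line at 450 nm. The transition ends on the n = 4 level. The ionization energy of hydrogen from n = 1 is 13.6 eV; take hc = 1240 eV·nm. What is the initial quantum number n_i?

The photon energy is ΔE = hc/λ = 1240 / 450 = 2.756 eV.
With Z = 3, ΔE = 122.4 × (1/n_f² − 1/n_i²), so 1/n_f² − 1/n_i² = 0.02251.
With n_f = 4: 1/n_i² = 1/16 − 0.02251 = 0.03999, so n_i ≈ 5.00.

n_i = 5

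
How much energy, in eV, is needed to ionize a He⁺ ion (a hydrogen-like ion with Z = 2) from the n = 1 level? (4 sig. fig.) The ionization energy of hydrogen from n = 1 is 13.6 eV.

E_n = −13.6 Z²/n² = −54.40/n² eV for Z = 2.
E_1 = −54.40/1 = −54.40 eV, so ionization (to E = 0) requires 54.40 eV.

54.40 eV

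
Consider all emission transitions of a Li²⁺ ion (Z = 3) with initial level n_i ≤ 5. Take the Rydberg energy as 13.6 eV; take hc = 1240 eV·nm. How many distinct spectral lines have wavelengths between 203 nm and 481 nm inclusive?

2

Enumerate all n_i → n_f pairs with 1 ≤ n_f < n_i ≤ 5 and compute λ = 1240 / [13.6·9·(1/n_f² − 1/n_i²)].
Lines falling in [203, 481] nm: 4→3 (208.4 nm), 5→4 (450.3 nm).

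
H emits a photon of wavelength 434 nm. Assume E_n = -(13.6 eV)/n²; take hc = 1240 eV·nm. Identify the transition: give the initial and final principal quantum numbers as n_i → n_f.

n_i = 5, n_f = 2

The photon energy is ΔE = hc/λ = 1240 / 434 = 2.857 eV.
With Z = 1, ΔE = 13.60 × (1/n_f² − 1/n_i²), so 1/n_f² − 1/n_i² = 0.2101.
Trying n_f = 2 gives 1/n_i² = 0.03992, i.e. n_i ≈ 5; this pair matches.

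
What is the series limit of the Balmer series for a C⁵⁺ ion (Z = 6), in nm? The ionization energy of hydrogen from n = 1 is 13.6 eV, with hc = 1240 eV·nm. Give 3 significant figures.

The Balmer series has lower level n_f = 2; the series limit corresponds to n_i → ∞.
ΔE_max = 13.6 × 36 / 2² = 122.4 eV.
λ_min = 1240 / 122.4 = 10.1 nm.

10.1 nm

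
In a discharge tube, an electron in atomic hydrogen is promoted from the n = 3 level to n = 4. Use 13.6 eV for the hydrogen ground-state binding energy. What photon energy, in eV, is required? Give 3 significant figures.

E_4 = −13.60/16 = −0.8500 eV and E_3 = −13.60/9 = −1.511 eV.
The photon energy is |E_4 − E_3| = 0.661 eV.

0.661 eV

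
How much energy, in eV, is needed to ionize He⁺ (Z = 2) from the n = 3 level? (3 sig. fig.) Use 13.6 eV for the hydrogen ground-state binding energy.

6.04 eV

E_n = −13.6 Z²/n² = −54.40/n² eV for Z = 2.
E_3 = −54.40/9 = −6.04 eV, so ionization (to E = 0) requires 6.04 eV.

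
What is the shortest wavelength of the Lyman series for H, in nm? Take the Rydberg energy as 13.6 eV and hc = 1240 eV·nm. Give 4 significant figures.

91.18 nm

The Lyman series has lower level n_f = 1; the series limit corresponds to n_i → ∞.
ΔE_max = 13.6 × 1 / 1² = 13.60 eV.
λ_min = 1240 / 13.60 = 91.18 nm.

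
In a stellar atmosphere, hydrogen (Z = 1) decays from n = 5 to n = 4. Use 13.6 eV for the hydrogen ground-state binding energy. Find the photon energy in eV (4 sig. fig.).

0.3060 eV

E_5 = −13.60/25 = −0.5440 eV and E_4 = −13.60/16 = −0.8500 eV.
The photon energy is |E_5 − E_4| = 0.3060 eV.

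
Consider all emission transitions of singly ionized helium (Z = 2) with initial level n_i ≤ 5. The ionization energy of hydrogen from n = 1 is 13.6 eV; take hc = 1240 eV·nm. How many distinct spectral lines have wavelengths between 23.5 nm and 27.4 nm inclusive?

3

Enumerate all n_i → n_f pairs with 1 ≤ n_f < n_i ≤ 5 and compute λ = 1240 / [13.6·4·(1/n_f² − 1/n_i²)].
Lines falling in [23.5, 27.4] nm: 5→1 (23.74 nm), 4→1 (24.31 nm), 3→1 (25.64 nm).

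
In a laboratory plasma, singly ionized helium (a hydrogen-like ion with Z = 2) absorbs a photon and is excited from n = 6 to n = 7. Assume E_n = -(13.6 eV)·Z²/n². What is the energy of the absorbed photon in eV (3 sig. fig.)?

The Bohr energies scale as Z², so for Z = 2: E_n = −54.40/n² eV.
E_7 = −54.40/49 = −1.110 eV and E_6 = −54.40/36 = −1.511 eV.
The photon energy is |E_7 − E_6| = 0.401 eV.

0.401 eV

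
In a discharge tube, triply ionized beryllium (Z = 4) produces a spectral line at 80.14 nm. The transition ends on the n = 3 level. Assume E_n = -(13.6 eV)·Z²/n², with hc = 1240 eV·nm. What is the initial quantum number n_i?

n_i = 5

The photon energy is ΔE = hc/λ = 1240 / 80.14 = 15.47 eV.
With Z = 4, ΔE = 217.6 × (1/n_f² − 1/n_i²), so 1/n_f² − 1/n_i² = 0.07111.
With n_f = 3: 1/n_i² = 1/9 − 0.07111 = 0.04000, so n_i ≈ 5.00.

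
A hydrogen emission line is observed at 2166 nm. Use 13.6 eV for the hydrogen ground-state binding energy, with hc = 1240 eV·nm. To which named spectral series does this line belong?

ΔE = 1240/2166 = 0.5725 eV.
This matches 13.6 × (1/4² − 1/7²), so n_f = 4: the Brackett series.

Brackett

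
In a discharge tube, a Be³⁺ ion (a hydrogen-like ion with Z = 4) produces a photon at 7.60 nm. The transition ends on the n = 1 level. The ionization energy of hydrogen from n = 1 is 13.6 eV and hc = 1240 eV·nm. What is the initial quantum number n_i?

n_i = 2

The photon energy is ΔE = hc/λ = 1240 / 7.60 = 163.2 eV.
With Z = 4, ΔE = 217.6 × (1/n_f² − 1/n_i²), so 1/n_f² − 1/n_i² = 0.7498.
With n_f = 1: 1/n_i² = 1/1 − 0.7498 = 0.2502, so n_i ≈ 2.00.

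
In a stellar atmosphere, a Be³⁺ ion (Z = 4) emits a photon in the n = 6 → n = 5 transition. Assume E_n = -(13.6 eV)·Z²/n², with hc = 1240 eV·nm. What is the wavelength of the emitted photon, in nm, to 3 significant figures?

For Z = 4 the level energies scale as Z², so the effective Rydberg energy is 13.6 × 16 = 217.6 eV.
ΔE = 217.6 × (1/5² − 1/6²) = 217.6 × 0.01222 = 2.660 eV.
λ = hc/ΔE = 1240 / 2.660 = 466 nm.

466 nm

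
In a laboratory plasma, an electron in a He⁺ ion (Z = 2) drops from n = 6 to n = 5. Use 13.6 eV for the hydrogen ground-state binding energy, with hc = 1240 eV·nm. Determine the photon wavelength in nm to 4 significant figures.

1865 nm

For Z = 2 the level energies scale as Z², so the effective Rydberg energy is 13.6 × 4 = 54.40 eV.
ΔE = 54.40 × (1/5² − 1/6²) = 54.40 × 0.01222 = 0.6649 eV.
λ = hc/ΔE = 1240 / 0.6649 = 1865 nm.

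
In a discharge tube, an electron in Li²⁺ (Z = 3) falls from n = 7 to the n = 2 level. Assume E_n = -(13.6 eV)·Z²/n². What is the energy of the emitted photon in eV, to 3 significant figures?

28.1 eV

The Bohr energies scale as Z², so for Z = 3: E_n = −122.4/n² eV.
E_7 = −122.4/49 = −2.498 eV and E_2 = −122.4/4 = −30.60 eV.
The photon energy is |E_7 − E_2| = 28.1 eV.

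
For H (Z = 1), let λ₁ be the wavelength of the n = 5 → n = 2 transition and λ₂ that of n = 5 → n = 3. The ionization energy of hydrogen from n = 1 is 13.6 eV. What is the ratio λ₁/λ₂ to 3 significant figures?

0.339

λ ∝ 1/ΔE ∝ 1/(1/n_f² − 1/n_i²), and the Z² and hc factors cancel in the ratio.
λ₁/λ₂ = (1/3² − 1/5²)/(1/2² − 1/5²) = 0.07111/0.2100 = 0.339.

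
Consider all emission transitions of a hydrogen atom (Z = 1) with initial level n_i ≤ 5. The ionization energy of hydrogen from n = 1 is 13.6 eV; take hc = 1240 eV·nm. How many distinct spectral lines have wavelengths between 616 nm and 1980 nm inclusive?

3

Enumerate all n_i → n_f pairs with 1 ≤ n_f < n_i ≤ 5 and compute λ = 1240 / [13.6·1·(1/n_f² − 1/n_i²)].
Lines falling in [616, 1980] nm: 3→2 (656.5 nm), 5→3 (1282 nm), 4→3 (1876 nm).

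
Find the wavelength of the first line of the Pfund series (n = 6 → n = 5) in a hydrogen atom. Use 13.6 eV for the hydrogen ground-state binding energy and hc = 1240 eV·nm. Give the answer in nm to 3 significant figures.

7460 nm

The Pfund series terminates on n_f = 5; the first line has n_i = 5+1 = 6.
ΔE = 13.60 × (1/5² − 1/6²) = 0.1662 eV.
λ = 1240 / 0.1662 = 7460 nm.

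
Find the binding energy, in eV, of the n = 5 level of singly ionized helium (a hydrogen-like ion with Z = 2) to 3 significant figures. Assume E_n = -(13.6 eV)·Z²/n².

E_n = −13.6 Z²/n² = −54.40/n² eV for Z = 2.
E_5 = −54.40/25 = −2.18 eV, so ionization (to E = 0) requires 2.18 eV.

2.18 eV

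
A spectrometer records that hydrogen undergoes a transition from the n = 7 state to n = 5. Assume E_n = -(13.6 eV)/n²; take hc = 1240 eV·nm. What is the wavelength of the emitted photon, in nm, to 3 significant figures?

4650 nm

ΔE = 13.60 × (1/5² − 1/7²) = 13.60 × 0.01959 = 0.2664 eV.
λ = hc/ΔE = 1240 / 0.2664 = 4650 nm.
This line belongs to the Pfund series.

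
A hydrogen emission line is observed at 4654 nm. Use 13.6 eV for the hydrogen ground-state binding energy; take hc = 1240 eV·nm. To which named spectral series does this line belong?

ΔE = 1240/4654 = 0.2664 eV.
This matches 13.6 × (1/5² − 1/7²), so n_f = 5: the Pfund series.

Pfund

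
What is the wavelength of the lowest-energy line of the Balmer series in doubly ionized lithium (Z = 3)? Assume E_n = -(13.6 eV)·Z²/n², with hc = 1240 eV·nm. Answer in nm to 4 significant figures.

The Balmer series terminates on n_f = 2; the first line has n_i = 2+1 = 3.
ΔE = 122.4 × (1/2² − 1/3²) = 17.00 eV.
λ = 1240 / 17.00 = 72.94 nm.

72.94 nm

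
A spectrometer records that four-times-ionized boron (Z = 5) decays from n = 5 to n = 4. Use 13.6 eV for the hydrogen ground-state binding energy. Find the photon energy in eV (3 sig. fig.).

The Bohr energies scale as Z², so for Z = 5: E_n = −340.0/n² eV.
E_5 = −340.0/25 = −13.60 eV and E_4 = −340.0/16 = −21.25 eV.
The photon energy is |E_5 − E_4| = 7.65 eV.

7.65 eV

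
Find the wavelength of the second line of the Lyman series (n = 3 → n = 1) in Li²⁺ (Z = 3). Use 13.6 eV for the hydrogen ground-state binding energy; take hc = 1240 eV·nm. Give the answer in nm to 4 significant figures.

11.40 nm

The Lyman series terminates on n_f = 1; the second line has n_i = 1+2 = 3.
ΔE = 122.4 × (1/1² − 1/3²) = 108.8 eV.
λ = 1240 / 108.8 = 11.40 nm.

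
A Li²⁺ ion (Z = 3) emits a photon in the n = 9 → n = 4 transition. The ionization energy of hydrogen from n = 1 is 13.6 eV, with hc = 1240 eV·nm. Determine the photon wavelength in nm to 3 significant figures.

For Z = 3 the level energies scale as Z², so the effective Rydberg energy is 13.6 × 9 = 122.4 eV.
ΔE = 122.4 × (1/4² − 1/9²) = 122.4 × 0.05015 = 6.139 eV.
λ = hc/ΔE = 1240 / 6.139 = 202 nm.

202 nm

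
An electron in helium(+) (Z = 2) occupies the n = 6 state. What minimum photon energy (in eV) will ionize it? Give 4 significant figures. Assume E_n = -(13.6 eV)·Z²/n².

1.511 eV

E_n = −13.6 Z²/n² = −54.40/n² eV for Z = 2.
E_6 = −54.40/36 = −1.511 eV, so ionization (to E = 0) requires 1.511 eV.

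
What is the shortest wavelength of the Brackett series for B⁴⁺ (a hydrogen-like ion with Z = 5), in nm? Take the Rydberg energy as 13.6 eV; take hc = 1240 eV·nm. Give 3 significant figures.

58.4 nm

The Brackett series has lower level n_f = 4; the series limit corresponds to n_i → ∞.
ΔE_max = 13.6 × 25 / 4² = 21.25 eV.
λ_min = 1240 / 21.25 = 58.4 nm.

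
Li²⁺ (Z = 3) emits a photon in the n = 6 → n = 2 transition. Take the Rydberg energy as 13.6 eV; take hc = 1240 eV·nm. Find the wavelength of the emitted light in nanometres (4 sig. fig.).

45.59 nm

For Z = 3 the level energies scale as Z², so the effective Rydberg energy is 13.6 × 9 = 122.4 eV.
ΔE = 122.4 × (1/2² − 1/6²) = 122.4 × 0.2222 = 27.20 eV.
λ = hc/ΔE = 1240 / 27.20 = 45.59 nm.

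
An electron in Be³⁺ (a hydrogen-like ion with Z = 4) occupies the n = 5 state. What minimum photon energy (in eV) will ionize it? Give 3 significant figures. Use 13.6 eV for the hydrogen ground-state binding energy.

E_n = −13.6 Z²/n² = −217.6/n² eV for Z = 4.
E_5 = −217.6/25 = −8.70 eV, so ionization (to E = 0) requires 8.70 eV.

8.70 eV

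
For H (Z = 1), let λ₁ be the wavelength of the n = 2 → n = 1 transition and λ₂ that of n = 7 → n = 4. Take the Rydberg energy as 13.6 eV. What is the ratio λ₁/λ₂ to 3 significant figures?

λ ∝ 1/ΔE ∝ 1/(1/n_f² − 1/n_i²), and the Z² and hc factors cancel in the ratio.
λ₁/λ₂ = (1/4² − 1/7²)/(1/1² − 1/2²) = 0.04209/0.7500 = 0.0561.

0.0561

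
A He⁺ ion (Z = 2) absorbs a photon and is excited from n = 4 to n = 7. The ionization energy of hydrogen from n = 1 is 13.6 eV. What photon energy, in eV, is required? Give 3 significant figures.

2.29 eV

The Bohr energies scale as Z², so for Z = 2: E_n = −54.40/n² eV.
E_7 = −54.40/49 = −1.110 eV and E_4 = −54.40/16 = −3.400 eV.
The photon energy is |E_7 − E_4| = 2.29 eV.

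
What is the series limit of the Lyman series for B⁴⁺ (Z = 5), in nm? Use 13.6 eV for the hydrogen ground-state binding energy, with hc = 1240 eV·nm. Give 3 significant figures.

3.65 nm

The Lyman series has lower level n_f = 1; the series limit corresponds to n_i → ∞.
ΔE_max = 13.6 × 25 / 1² = 340.0 eV.
λ_min = 1240 / 340.0 = 3.65 nm.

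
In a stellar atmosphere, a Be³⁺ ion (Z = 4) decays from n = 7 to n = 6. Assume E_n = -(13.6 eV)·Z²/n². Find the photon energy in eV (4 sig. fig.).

1.604 eV

The Bohr energies scale as Z², so for Z = 4: E_n = −217.6/n² eV.
E_7 = −217.6/49 = −4.441 eV and E_6 = −217.6/36 = −6.044 eV.
The photon energy is |E_7 − E_6| = 1.604 eV.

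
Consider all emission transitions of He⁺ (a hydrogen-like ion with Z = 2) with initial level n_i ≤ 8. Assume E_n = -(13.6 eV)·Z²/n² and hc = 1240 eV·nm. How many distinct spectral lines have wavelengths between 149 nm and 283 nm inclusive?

4

Enumerate all n_i → n_f pairs with 1 ≤ n_f < n_i ≤ 8 and compute λ = 1240 / [13.6·4·(1/n_f² − 1/n_i²)].
Lines falling in [149, 283] nm: 3→2 (164.1 nm), 8→3 (238.7 nm), 7→3 (251.3 nm), 6→3 (273.5 nm).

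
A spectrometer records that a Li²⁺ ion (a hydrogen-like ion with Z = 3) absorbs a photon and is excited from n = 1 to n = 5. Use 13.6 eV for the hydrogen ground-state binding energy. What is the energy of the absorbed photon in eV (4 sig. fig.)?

The Bohr energies scale as Z², so for Z = 3: E_n = −122.4/n² eV.
E_5 = −122.4/25 = −4.896 eV and E_1 = −122.4/1 = −122.4 eV.
The photon energy is |E_5 − E_1| = 117.5 eV.

117.5 eV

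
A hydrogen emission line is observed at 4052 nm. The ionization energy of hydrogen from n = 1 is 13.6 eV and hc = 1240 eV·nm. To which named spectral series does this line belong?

ΔE = 1240/4052 = 0.3060 eV.
This matches 13.6 × (1/4² − 1/5²), so n_f = 4: the Brackett series.

Brackett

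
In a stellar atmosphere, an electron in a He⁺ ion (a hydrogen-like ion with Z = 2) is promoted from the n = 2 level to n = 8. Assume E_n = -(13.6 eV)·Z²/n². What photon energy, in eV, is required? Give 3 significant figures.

12.8 eV

The Bohr energies scale as Z², so for Z = 2: E_n = −54.40/n² eV.
E_8 = −54.40/64 = −0.8500 eV and E_2 = −54.40/4 = −13.60 eV.
The photon energy is |E_8 − E_2| = 12.8 eV.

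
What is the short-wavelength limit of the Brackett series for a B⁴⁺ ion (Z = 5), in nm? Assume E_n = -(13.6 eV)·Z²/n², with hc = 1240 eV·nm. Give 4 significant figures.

The Brackett series has lower level n_f = 4; the series limit corresponds to n_i → ∞.
ΔE_max = 13.6 × 25 / 4² = 21.25 eV.
λ_min = 1240 / 21.25 = 58.35 nm.

58.35 nm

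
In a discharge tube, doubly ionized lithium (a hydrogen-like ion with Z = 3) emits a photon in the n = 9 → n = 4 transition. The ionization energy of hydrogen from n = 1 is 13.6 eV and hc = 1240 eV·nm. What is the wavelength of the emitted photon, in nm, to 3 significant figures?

202 nm

For Z = 3 the level energies scale as Z², so the effective Rydberg energy is 13.6 × 9 = 122.4 eV.
ΔE = 122.4 × (1/4² − 1/9²) = 122.4 × 0.05015 = 6.139 eV.
λ = hc/ΔE = 1240 / 6.139 = 202 nm.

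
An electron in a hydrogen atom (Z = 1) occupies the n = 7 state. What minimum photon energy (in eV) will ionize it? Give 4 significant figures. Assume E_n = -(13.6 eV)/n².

E_7 = −13.60/49 = −0.2776 eV, so ionization (to E = 0) requires 0.2776 eV.

0.2776 eV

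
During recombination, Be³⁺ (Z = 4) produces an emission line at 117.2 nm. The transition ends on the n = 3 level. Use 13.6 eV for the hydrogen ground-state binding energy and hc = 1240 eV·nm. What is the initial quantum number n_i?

n_i = 4

The photon energy is ΔE = hc/λ = 1240 / 117.2 = 10.58 eV.
With Z = 4, ΔE = 217.6 × (1/n_f² − 1/n_i²), so 1/n_f² − 1/n_i² = 0.04862.
With n_f = 3: 1/n_i² = 1/9 − 0.04862 = 0.06249, so n_i ≈ 4.00.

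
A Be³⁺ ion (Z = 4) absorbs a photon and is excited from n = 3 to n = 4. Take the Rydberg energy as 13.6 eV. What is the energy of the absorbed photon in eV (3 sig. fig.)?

10.6 eV

The Bohr energies scale as Z², so for Z = 4: E_n = −217.6/n² eV.
E_4 = −217.6/16 = −13.60 eV and E_3 = −217.6/9 = −24.18 eV.
The photon energy is |E_4 − E_3| = 10.6 eV.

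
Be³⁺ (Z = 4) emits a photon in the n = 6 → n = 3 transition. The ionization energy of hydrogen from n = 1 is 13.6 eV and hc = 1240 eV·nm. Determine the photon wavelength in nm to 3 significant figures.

68.4 nm

For Z = 4 the level energies scale as Z², so the effective Rydberg energy is 13.6 × 16 = 217.6 eV.
ΔE = 217.6 × (1/3² − 1/6²) = 217.6 × 0.08333 = 18.13 eV.
λ = hc/ΔE = 1240 / 18.13 = 68.4 nm.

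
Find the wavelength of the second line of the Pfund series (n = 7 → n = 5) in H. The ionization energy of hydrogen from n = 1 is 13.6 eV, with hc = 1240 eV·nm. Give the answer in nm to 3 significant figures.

4650 nm

The Pfund series terminates on n_f = 5; the second line has n_i = 5+2 = 7.
ΔE = 13.60 × (1/5² − 1/7²) = 0.2664 eV.
λ = 1240 / 0.2664 = 4650 nm.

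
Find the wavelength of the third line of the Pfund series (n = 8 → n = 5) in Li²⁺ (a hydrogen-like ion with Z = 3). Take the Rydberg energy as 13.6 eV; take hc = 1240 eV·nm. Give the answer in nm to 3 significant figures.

The Pfund series terminates on n_f = 5; the third line has n_i = 5+3 = 8.
ΔE = 122.4 × (1/5² − 1/8²) = 2.984 eV.
λ = 1240 / 2.984 = 416 nm.

416 nm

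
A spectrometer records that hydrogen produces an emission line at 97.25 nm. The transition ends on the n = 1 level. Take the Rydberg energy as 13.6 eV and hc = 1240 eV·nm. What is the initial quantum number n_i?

The photon energy is ΔE = hc/λ = 1240 / 97.25 = 12.75 eV.
With Z = 1, ΔE = 13.60 × (1/n_f² − 1/n_i²), so 1/n_f² − 1/n_i² = 0.9375.
With n_f = 1: 1/n_i² = 1/1 − 0.9375 = 0.06245, so n_i ≈ 4.00.

n_i = 4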